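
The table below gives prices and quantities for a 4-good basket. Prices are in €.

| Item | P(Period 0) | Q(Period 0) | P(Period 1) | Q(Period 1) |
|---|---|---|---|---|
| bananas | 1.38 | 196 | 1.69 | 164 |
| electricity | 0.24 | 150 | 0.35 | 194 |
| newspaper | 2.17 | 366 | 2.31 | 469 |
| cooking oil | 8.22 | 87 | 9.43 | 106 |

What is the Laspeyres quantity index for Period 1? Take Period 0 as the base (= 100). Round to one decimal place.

119.1

Laspeyres quantity index uses base-period prices as weights.
ΣP(Period 0)·Q(Period 1) = 1.38×164 + 0.24×194 + 2.17×469 + 8.22×106 = 226.32 + 46.56 + 1017.73 + 871.32 = 2161.93
ΣP(Period 0)·Q(Period 0) = 1.38×196 + 0.24×150 + 2.17×366 + 8.22×87 = 270.48 + 36 + 794.22 + 715.14 = 1815.84
Index = 2161.93 / 1815.84 × 100 = 119.0595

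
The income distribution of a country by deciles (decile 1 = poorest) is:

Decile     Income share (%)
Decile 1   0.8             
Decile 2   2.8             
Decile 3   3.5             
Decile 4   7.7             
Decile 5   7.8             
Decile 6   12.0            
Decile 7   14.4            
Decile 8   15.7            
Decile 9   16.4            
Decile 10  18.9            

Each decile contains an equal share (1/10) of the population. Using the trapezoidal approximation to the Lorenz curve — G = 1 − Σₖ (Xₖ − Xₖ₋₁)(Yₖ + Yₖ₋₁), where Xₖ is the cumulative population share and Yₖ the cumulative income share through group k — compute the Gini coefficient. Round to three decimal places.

Cumulative income shares Yₖ: 0.0080, 0.0360, 0.0710, 0.1480, 0.2260, 0.3460, 0.4900, 0.6470, 0.8110, 1.0000
Σ (Xₖ−Xₖ₋₁)(Yₖ+Yₖ₋₁) = (1/10)(0.0080+0.0000) + (1/10)(0.0360+0.0080) + (1/10)(0.0710+0.0360) + (1/10)(0.1480+0.0710) + (1/10)(0.2260+0.1480) + (1/10)(0.3460+0.2260) + (1/10)(0.4900+0.3460) + (1/10)(0.6470+0.4900) + (1/10)(0.8110+0.6470) + (1/10)(1.0000+0.8110)
  = 0.0008 + 0.0044 + 0.0107 + 0.0219 + 0.0374 + 0.0572 + 0.0836 + 0.1137 + 0.1458 + 0.1811 = 0.6566
G = 1 − 0.6566 = 0.3434

0.343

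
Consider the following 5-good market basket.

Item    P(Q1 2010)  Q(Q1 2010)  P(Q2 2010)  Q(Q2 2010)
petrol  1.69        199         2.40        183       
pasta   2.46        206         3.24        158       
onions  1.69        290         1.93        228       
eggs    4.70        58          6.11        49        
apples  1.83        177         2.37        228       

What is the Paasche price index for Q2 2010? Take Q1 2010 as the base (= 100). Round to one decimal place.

Paasche price index uses current-period quantities as weights.
ΣP(Q2 2010)·Q(Q2 2010) = 2.40×183 + 3.24×158 + 1.93×228 + 6.11×49 + 2.37×228 = 439.2 + 511.92 + 440.04 + 299.39 + 540.36 = 2230.91
ΣP(Q1 2010)·Q(Q2 2010) = 1.69×183 + 2.46×158 + 1.69×228 + 4.70×49 + 1.83×228 = 309.27 + 388.68 + 385.32 + 230.3 + 417.24 = 1730.81
Index = 2230.91 / 1730.81 × 100 = 128.8940

128.9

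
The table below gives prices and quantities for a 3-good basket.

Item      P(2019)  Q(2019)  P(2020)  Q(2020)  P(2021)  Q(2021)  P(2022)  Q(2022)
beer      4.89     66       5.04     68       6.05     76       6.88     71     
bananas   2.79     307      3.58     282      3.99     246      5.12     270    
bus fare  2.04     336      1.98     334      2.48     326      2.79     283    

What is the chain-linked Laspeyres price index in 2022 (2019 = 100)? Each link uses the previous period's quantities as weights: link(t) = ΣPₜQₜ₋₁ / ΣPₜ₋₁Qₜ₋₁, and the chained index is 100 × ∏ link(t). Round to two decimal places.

158.03

Link 2019→2020:
ΣP(2020)Q(2019) = 5.04×66 + 3.58×307 + 1.98×336 = 332.64 + 1099.06 + 665.28 = 2096.98
ΣP(2019)Q(2019) = 4.89×66 + 2.79×307 + 2.04×336 = 322.74 + 856.53 + 685.44 = 1864.71
link = 2096.98/1864.71 = 1.124561
Link 2020→2021:
ΣP(2021)Q(2020) = 6.05×68 + 3.99×282 + 2.48×334 = 411.4 + 1125.18 + 828.32 = 2364.9
ΣP(2020)Q(2020) = 5.04×68 + 3.58×282 + 1.98×334 = 342.72 + 1009.56 + 661.32 = 2013.6
link = 2364.9/2013.6 = 1.174464
Link 2021→2022:
ΣP(2022)Q(2021) = 6.88×76 + 5.12×246 + 2.79×326 = 522.88 + 1259.52 + 909.54 = 2691.94
ΣP(2021)Q(2021) = 6.05×76 + 3.99×246 + 2.48×326 = 459.8 + 981.54 + 808.48 = 2249.82
link = 2691.94/2249.82 = 1.196513
Chained index = 100 × 1.124561 × 1.174464 × 1.196513 = 158.0302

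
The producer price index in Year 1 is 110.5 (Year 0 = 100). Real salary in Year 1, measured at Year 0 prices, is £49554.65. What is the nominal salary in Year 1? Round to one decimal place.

Nominal = Real × (Index/100) = 49554.65 × (110.5/100)
        = 49554.65 × 1.105 = 54757.8883

54757.9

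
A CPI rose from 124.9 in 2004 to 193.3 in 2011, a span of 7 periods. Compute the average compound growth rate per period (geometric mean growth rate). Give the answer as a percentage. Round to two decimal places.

Growth factor = (193.3/124.9)^(1/7) = (1.547638)^(1/7) = 1.064377
Growth rate = 1.064377 − 1 = 0.064377 = 6.4377%

6.44%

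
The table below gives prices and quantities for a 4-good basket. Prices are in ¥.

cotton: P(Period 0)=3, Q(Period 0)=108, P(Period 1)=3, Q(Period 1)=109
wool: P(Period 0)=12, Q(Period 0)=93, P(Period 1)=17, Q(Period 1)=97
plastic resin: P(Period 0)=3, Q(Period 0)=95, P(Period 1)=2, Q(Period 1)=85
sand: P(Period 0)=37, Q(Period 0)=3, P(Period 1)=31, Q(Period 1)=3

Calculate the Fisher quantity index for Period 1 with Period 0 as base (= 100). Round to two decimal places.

101.74

Laspeyres component (base-period weights):
ΣP(Period 0)Q(Period 1) = 3×109 + 12×97 + 3×85 + 37×3 = 327 + 1164 + 255 + 111 = 1857
ΣP(Period 0)Q(Period 0) = 3×108 + 12×93 + 3×95 + 37×3 = 324 + 1116 + 285 + 111 = 1836
L = 1857 / 1836 × 100 = 101.1438
Paasche component (current-period weights):
ΣP(Period 1)Q(Period 1) = 3×109 + 17×97 + 2×85 + 31×3 = 327 + 1649 + 170 + 93 = 2239
ΣP(Period 1)Q(Period 0) = 3×108 + 17×93 + 2×95 + 31×3 = 324 + 1581 + 190 + 93 = 2188
P = 2239 / 2188 × 100 = 102.3309
Fisher = √(L × P) = √(101.1438 × 102.3309) = 101.7356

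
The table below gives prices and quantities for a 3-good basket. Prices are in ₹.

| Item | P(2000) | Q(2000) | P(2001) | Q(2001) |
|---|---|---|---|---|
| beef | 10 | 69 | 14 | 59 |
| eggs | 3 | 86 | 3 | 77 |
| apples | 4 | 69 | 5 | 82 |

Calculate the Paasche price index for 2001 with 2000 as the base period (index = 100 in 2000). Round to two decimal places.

Paasche price index uses current-period quantities as weights.
ΣP(2001)·Q(2001) = 14×59 + 3×77 + 5×82 = 826 + 231 + 410 = 1467
ΣP(2000)·Q(2001) = 10×59 + 3×77 + 4×82 = 590 + 231 + 328 = 1149
Index = 1467 / 1149 × 100 = 127.6762

127.68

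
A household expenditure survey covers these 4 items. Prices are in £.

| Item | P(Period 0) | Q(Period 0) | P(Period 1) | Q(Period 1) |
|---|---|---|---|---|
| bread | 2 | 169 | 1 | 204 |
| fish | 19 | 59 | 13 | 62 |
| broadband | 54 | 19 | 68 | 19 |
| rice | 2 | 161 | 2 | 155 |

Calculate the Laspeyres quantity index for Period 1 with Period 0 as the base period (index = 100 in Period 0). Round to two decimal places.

Laspeyres quantity index uses base-period prices as weights.
ΣP(Period 0)·Q(Period 1) = 2×204 + 19×62 + 54×19 + 2×155 = 408 + 1178 + 1026 + 310 = 2922
ΣP(Period 0)·Q(Period 0) = 2×169 + 19×59 + 54×19 + 2×161 = 338 + 1121 + 1026 + 322 = 2807
Index = 2922 / 2807 × 100 = 104.0969

104.10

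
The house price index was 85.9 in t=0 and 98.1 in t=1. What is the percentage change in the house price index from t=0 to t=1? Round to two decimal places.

14.20%

Change = (98.1 − 85.9) / 85.9 × 100
       = 12.2 / 85.9 × 100 = 14.2026%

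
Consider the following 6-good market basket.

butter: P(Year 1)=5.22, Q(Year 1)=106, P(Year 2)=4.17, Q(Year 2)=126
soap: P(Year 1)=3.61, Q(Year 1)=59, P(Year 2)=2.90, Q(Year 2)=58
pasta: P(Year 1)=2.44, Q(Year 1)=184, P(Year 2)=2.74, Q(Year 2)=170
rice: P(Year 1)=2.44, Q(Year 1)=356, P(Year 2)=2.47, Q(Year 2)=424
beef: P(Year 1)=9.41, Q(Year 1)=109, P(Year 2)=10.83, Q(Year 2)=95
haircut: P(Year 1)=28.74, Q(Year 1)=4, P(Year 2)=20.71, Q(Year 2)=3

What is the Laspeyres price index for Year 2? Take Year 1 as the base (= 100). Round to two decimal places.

101.10

Laspeyres price index uses base-period quantities as weights.
ΣP(Year 2)·Q(Year 1) = 4.17×106 + 2.90×59 + 2.74×184 + 2.47×356 + 10.83×109 + 20.71×4 = 442.02 + 171.1 + 504.16 + 879.32 + 1180.47 + 82.84 = 3259.91
ΣP(Year 1)·Q(Year 1) = 5.22×106 + 3.61×59 + 2.44×184 + 2.44×356 + 9.41×109 + 28.74×4 = 553.32 + 212.99 + 448.96 + 868.64 + 1025.69 + 114.96 = 3224.56
Index = 3259.91 / 3224.56 × 100 = 101.0963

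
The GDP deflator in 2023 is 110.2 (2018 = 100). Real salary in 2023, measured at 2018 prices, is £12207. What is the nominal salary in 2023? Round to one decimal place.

13452.1

Nominal = Real × (Index/100) = 12207 × (110.2/100)
        = 12207 × 1.102 = 13452.1140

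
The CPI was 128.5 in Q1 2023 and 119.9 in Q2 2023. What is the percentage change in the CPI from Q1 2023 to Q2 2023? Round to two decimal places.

-6.69%

Change = (119.9 − 128.5) / 128.5 × 100
       = -8.6 / 128.5 × 100 = -6.6926%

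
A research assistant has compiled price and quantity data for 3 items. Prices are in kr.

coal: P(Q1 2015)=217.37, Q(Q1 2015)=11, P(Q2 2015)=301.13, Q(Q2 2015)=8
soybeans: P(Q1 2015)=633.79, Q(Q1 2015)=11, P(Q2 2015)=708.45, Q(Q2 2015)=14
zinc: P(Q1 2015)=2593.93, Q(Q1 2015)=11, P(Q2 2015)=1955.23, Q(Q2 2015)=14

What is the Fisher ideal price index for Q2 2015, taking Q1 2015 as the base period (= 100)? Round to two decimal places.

Laspeyres component (base-period weights):
ΣP(Q2 2015)Q(Q1 2015) = 301.13×11 + 708.45×11 + 1955.23×11 = 3312.43 + 7792.95 + 21507.53 = 32612.91
ΣP(Q1 2015)Q(Q1 2015) = 217.37×11 + 633.79×11 + 2593.93×11 = 2391.07 + 6971.69 + 28533.23 = 37895.99
L = 32612.91 / 37895.99 × 100 = 86.0590
Paasche component (current-period weights):
ΣP(Q2 2015)Q(Q2 2015) = 301.13×8 + 708.45×14 + 1955.23×14 = 2409.04 + 9918.3 + 27373.22 = 39700.56
ΣP(Q1 2015)Q(Q2 2015) = 217.37×8 + 633.79×14 + 2593.93×14 = 1738.96 + 8873.06 + 36315.02 = 46927.04
P = 39700.56 / 46927.04 × 100 = 84.6006
Fisher = √(L × P) = √(86.0590 × 84.6006) = 85.3267

85.33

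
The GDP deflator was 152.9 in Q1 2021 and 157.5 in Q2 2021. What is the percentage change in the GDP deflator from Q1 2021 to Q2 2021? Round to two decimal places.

Change = (157.5 − 152.9) / 152.9 × 100
       = 4.6 / 152.9 × 100 = 3.0085%

3.01%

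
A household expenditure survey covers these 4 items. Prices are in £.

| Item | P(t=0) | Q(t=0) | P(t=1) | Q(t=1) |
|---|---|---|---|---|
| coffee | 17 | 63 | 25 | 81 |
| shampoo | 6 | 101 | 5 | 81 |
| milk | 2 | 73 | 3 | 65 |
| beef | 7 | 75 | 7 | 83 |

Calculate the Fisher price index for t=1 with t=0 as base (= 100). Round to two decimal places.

122.39

Laspeyres component (base-period weights):
ΣP(t=1)Q(t=0) = 25×63 + 5×101 + 3×73 + 7×75 = 1575 + 505 + 219 + 525 = 2824
ΣP(t=0)Q(t=0) = 17×63 + 6×101 + 2×73 + 7×75 = 1071 + 606 + 146 + 525 = 2348
L = 2824 / 2348 × 100 = 120.2726
Paasche component (current-period weights):
ΣP(t=1)Q(t=1) = 25×81 + 5×81 + 3×65 + 7×83 = 2025 + 405 + 195 + 581 = 3206
ΣP(t=0)Q(t=1) = 17×81 + 6×81 + 2×65 + 7×83 = 1377 + 486 + 130 + 581 = 2574
P = 3206 / 2574 × 100 = 124.5532
Fisher = √(L × P) = √(120.2726 × 124.5532) = 122.3942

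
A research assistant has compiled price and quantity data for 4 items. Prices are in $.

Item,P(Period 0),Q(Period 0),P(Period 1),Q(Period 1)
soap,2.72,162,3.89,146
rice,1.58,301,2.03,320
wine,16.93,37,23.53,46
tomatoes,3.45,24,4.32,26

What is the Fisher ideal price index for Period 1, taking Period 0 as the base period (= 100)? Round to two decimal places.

136.25

Laspeyres component (base-period weights):
ΣP(Period 1)Q(Period 0) = 3.89×162 + 2.03×301 + 23.53×37 + 4.32×24 = 630.18 + 611.03 + 870.61 + 103.68 = 2215.5
ΣP(Period 0)Q(Period 0) = 2.72×162 + 1.58×301 + 16.93×37 + 3.45×24 = 440.64 + 475.58 + 626.41 + 82.8 = 1625.43
L = 2215.5 / 1625.43 × 100 = 136.3024
Paasche component (current-period weights):
ΣP(Period 1)Q(Period 1) = 3.89×146 + 2.03×320 + 23.53×46 + 4.32×26 = 567.94 + 649.6 + 1082.38 + 112.32 = 2412.24
ΣP(Period 0)Q(Period 1) = 2.72×146 + 1.58×320 + 16.93×46 + 3.45×26 = 397.12 + 505.6 + 778.78 + 89.7 = 1771.2
P = 2412.24 / 1771.2 × 100 = 136.1924
Fisher = √(L × P) = √(136.3024 × 136.1924) = 136.2474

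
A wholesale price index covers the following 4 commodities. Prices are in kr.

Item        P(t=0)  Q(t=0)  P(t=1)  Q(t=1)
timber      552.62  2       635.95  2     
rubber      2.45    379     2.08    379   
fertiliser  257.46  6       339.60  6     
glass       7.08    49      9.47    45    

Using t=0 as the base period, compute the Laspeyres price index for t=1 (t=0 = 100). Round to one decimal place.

116.2

Laspeyres price index uses base-period quantities as weights.
ΣP(t=1)·Q(t=0) = 635.95×2 + 2.08×379 + 339.60×6 + 9.47×49 = 1271.9 + 788.32 + 2037.6 + 464.03 = 4561.85
ΣP(t=0)·Q(t=0) = 552.62×2 + 2.45×379 + 257.46×6 + 7.08×49 = 1105.24 + 928.55 + 1544.76 + 346.92 = 3925.47
Index = 4561.85 / 3925.47 × 100 = 116.2116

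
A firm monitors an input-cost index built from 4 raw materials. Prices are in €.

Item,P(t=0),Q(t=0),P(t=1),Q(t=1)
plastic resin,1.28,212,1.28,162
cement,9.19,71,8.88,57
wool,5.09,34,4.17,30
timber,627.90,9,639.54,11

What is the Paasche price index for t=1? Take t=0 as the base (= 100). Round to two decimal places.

101.06

Paasche price index uses current-period quantities as weights.
ΣP(t=1)·Q(t=1) = 1.28×162 + 8.88×57 + 4.17×30 + 639.54×11 = 207.36 + 506.16 + 125.1 + 7034.94 = 7873.56
ΣP(t=0)·Q(t=1) = 1.28×162 + 9.19×57 + 5.09×30 + 627.90×11 = 207.36 + 523.83 + 152.7 + 6906.9 = 7790.79
Index = 7873.56 / 7790.79 × 100 = 101.0624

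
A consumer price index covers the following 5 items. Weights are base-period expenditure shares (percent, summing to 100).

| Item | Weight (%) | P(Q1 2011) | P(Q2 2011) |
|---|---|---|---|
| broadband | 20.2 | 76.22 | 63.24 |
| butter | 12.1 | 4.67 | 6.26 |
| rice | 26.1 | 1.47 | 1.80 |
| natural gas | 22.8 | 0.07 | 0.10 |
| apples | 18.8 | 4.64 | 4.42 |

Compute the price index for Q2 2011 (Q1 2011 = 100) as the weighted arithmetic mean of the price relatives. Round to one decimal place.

115.4

broadband: 20.2 × (63.24/76.22) = 20.2 × 0.829703 = 16.7600
butter: 12.1 × (6.26/4.67) = 12.1 × 1.340471 = 16.2197
rice: 26.1 × (1.80/1.47) = 26.1 × 1.224490 = 31.9592
natural gas: 22.8 × (0.10/0.07) = 22.8 × 1.428571 = 32.5714
apples: 18.8 × (4.42/4.64) = 18.8 × 0.952586 = 17.9086
Index = Σ wᵢ·(p₁ᵢ/p₀ᵢ) = 16.7600 + 16.2197 + 31.9592 + 32.5714 + 17.9086 = 115.4189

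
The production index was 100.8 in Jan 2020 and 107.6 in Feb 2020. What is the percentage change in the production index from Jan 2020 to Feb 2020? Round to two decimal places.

6.75%

Change = (107.6 − 100.8) / 100.8 × 100
       = 6.8 / 100.8 × 100 = 6.7460%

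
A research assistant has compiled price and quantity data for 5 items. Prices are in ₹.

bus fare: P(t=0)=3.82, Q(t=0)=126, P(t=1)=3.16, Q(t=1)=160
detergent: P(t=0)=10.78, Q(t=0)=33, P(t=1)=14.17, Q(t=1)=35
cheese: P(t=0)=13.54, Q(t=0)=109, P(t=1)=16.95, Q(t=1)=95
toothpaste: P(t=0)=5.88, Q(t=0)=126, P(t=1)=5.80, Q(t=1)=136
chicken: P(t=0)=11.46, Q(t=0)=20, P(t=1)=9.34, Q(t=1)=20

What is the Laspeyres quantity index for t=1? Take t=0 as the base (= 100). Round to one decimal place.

100.6

Laspeyres quantity index uses base-period prices as weights.
ΣP(t=0)·Q(t=1) = 3.82×160 + 10.78×35 + 13.54×95 + 5.88×136 + 11.46×20 = 611.2 + 377.3 + 1286.3 + 799.68 + 229.2 = 3303.68
ΣP(t=0)·Q(t=0) = 3.82×126 + 10.78×33 + 13.54×109 + 5.88×126 + 11.46×20 = 481.32 + 355.74 + 1475.86 + 740.88 + 229.2 = 3283
Index = 3303.68 / 3283 × 100 = 100.6299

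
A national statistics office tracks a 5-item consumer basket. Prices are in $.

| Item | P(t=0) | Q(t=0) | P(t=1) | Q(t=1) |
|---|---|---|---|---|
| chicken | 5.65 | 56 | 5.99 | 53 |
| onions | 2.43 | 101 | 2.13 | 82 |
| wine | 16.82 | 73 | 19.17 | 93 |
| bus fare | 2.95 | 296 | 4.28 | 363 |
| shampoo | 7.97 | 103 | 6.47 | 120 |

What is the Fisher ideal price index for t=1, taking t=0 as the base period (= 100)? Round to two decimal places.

112.02

Laspeyres component (base-period weights):
ΣP(t=1)Q(t=0) = 5.99×56 + 2.13×101 + 19.17×73 + 4.28×296 + 6.47×103 = 335.44 + 215.13 + 1399.41 + 1266.88 + 666.41 = 3883.27
ΣP(t=0)Q(t=0) = 5.65×56 + 2.43×101 + 16.82×73 + 2.95×296 + 7.97×103 = 316.4 + 245.43 + 1227.86 + 873.2 + 820.91 = 3483.8
L = 3883.27 / 3483.8 × 100 = 111.4665
Paasche component (current-period weights):
ΣP(t=1)Q(t=1) = 5.99×53 + 2.13×82 + 19.17×93 + 4.28×363 + 6.47×120 = 317.47 + 174.66 + 1782.81 + 1553.64 + 776.4 = 4604.98
ΣP(t=0)Q(t=1) = 5.65×53 + 2.43×82 + 16.82×93 + 2.95×363 + 7.97×120 = 299.45 + 199.26 + 1564.26 + 1070.85 + 956.4 = 4090.22
P = 4604.98 / 4090.22 × 100 = 112.5851
Fisher = √(L × P) = √(111.4665 × 112.5851) = 112.0244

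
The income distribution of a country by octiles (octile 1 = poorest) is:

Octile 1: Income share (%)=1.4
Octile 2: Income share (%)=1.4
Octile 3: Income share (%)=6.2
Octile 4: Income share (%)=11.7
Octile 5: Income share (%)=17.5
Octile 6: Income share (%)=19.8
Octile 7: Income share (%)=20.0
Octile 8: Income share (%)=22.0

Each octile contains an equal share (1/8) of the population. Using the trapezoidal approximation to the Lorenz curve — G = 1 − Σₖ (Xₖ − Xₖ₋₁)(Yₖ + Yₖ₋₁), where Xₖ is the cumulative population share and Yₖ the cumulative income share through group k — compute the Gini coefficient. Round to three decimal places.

0.355

Cumulative income shares Yₖ: 0.0140, 0.0280, 0.0900, 0.2070, 0.3820, 0.5800, 0.7800, 1.0000
Σ (Xₖ−Xₖ₋₁)(Yₖ+Yₖ₋₁) = (1/8)(0.0140+0.0000) + (1/8)(0.0280+0.0140) + (1/8)(0.0900+0.0280) + (1/8)(0.2070+0.0900) + (1/8)(0.3820+0.2070) + (1/8)(0.5800+0.3820) + (1/8)(0.7800+0.5800) + (1/8)(1.0000+0.7800)
  = 0.0017 + 0.0052 + 0.0147 + 0.0371 + 0.0736 + 0.1203 + 0.1700 + 0.2225 = 0.6452
G = 1 − 0.6452 = 0.3548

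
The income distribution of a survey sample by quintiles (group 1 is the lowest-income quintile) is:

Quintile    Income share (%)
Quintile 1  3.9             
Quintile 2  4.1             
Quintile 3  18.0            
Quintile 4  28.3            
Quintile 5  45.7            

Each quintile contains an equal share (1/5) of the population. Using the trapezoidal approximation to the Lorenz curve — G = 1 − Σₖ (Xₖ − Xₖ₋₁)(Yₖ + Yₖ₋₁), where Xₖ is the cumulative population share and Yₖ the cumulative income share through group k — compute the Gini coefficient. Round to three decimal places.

Cumulative income shares Yₖ: 0.0390, 0.0800, 0.2600, 0.5430, 1.0000
Σ (Xₖ−Xₖ₋₁)(Yₖ+Yₖ₋₁) = (1/5)(0.0390+0.0000) + (1/5)(0.0800+0.0390) + (1/5)(0.2600+0.0800) + (1/5)(0.5430+0.2600) + (1/5)(1.0000+0.5430)
  = 0.0078 + 0.0238 + 0.0680 + 0.1606 + 0.3086 = 0.5688
G = 1 − 0.5688 = 0.4312

0.431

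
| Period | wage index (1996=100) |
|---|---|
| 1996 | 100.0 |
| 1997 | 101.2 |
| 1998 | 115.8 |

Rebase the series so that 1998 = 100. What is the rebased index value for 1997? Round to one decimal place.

87.4

Rebased(1997) = 101.2 / 115.8 × 100 = 87.3921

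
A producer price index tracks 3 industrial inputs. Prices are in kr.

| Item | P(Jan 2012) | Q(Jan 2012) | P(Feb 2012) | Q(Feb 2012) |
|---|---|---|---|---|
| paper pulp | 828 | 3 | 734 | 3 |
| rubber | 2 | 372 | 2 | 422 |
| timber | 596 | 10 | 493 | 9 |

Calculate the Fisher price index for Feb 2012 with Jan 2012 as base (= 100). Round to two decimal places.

Laspeyres component (base-period weights):
ΣP(Feb 2012)Q(Jan 2012) = 734×3 + 2×372 + 493×10 = 2202 + 744 + 4930 = 7876
ΣP(Jan 2012)Q(Jan 2012) = 828×3 + 2×372 + 596×10 = 2484 + 744 + 5960 = 9188
L = 7876 / 9188 × 100 = 85.7205
Paasche component (current-period weights):
ΣP(Feb 2012)Q(Feb 2012) = 734×3 + 2×422 + 493×9 = 2202 + 844 + 4437 = 7483
ΣP(Jan 2012)Q(Feb 2012) = 828×3 + 2×422 + 596×9 = 2484 + 844 + 5364 = 8692
P = 7483 / 8692 × 100 = 86.0907
Fisher = √(L × P) = √(85.7205 × 86.0907) = 85.9054

85.91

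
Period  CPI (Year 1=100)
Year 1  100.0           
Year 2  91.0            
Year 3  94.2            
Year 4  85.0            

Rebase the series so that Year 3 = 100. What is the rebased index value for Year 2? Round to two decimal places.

Rebased(Year 2) = 91.0 / 94.2 × 100 = 96.6030

96.60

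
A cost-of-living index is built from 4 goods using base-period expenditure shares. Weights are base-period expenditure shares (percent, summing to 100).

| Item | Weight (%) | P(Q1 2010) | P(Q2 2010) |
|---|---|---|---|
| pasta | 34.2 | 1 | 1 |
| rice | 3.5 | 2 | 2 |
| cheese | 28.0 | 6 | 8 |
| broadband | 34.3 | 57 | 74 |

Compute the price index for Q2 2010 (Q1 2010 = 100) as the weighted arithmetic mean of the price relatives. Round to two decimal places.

pasta: 34.2 × (1/1) = 34.2 × 1.000000 = 34.2000
rice: 3.5 × (2/2) = 3.5 × 1.000000 = 3.5000
cheese: 28.0 × (8/6) = 28.0 × 1.333333 = 37.3333
broadband: 34.3 × (74/57) = 34.3 × 1.298246 = 44.5298
Index = Σ wᵢ·(p₁ᵢ/p₀ᵢ) = 34.2000 + 3.5000 + 37.3333 + 44.5298 = 119.5632

119.56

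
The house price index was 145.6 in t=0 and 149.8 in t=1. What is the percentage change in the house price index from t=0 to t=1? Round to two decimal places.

2.88%

Change = (149.8 − 145.6) / 145.6 × 100
       = 4.2 / 145.6 × 100 = 2.8846%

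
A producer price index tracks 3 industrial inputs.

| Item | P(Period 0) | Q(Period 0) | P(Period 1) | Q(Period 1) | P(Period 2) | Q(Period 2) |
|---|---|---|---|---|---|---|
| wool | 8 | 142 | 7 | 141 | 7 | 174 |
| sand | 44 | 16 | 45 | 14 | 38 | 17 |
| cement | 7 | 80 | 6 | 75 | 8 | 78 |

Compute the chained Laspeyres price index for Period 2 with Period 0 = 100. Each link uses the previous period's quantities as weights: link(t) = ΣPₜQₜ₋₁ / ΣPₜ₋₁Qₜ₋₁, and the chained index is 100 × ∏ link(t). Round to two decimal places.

Link Period 0→Period 1:
ΣP(Period 1)Q(Period 0) = 7×142 + 45×16 + 6×80 = 994 + 720 + 480 = 2194
ΣP(Period 0)Q(Period 0) = 8×142 + 44×16 + 7×80 = 1136 + 704 + 560 = 2400
link = 2194/2400 = 0.914167
Link Period 1→Period 2:
ΣP(Period 2)Q(Period 1) = 7×141 + 38×14 + 8×75 = 987 + 532 + 600 = 2119
ΣP(Period 1)Q(Period 1) = 7×141 + 45×14 + 6×75 = 987 + 630 + 450 = 2067
link = 2119/2067 = 1.025157
Chained index = 100 × 0.914167 × 1.025157 = 93.7165

93.72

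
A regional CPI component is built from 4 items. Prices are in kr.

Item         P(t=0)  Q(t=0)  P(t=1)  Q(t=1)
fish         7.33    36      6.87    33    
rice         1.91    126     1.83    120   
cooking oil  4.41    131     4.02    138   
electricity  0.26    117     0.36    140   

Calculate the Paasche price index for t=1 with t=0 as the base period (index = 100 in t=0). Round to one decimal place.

94.2

Paasche price index uses current-period quantities as weights.
ΣP(t=1)·Q(t=1) = 6.87×33 + 1.83×120 + 4.02×138 + 0.36×140 = 226.71 + 219.6 + 554.76 + 50.4 = 1051.47
ΣP(t=0)·Q(t=1) = 7.33×33 + 1.91×120 + 4.41×138 + 0.26×140 = 241.89 + 229.2 + 608.58 + 36.4 = 1116.07
Index = 1051.47 / 1116.07 × 100 = 94.2118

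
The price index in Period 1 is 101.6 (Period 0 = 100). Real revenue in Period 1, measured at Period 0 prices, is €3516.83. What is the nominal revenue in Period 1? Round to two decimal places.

Nominal = Real × (Index/100) = 3516.83 × (101.6/100)
        = 3516.83 × 1.016 = 3573.0993

3573.10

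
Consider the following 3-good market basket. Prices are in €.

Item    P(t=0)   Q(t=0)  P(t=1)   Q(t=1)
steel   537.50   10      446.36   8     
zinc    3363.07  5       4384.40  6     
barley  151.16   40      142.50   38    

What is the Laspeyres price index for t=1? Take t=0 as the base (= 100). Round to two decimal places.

Laspeyres price index uses base-period quantities as weights.
ΣP(t=1)·Q(t=0) = 446.36×10 + 4384.40×5 + 142.50×40 = 4463.6 + 21922 + 5700 = 32085.6
ΣP(t=0)·Q(t=0) = 537.50×10 + 3363.07×5 + 151.16×40 = 5375 + 16815.35 + 6046.4 = 28236.75
Index = 32085.6 / 28236.75 × 100 = 113.6306

113.63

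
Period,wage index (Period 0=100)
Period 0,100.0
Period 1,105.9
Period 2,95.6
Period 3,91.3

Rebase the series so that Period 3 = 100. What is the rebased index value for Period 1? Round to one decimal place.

116.0

Rebased(Period 1) = 105.9 / 91.3 × 100 = 115.9912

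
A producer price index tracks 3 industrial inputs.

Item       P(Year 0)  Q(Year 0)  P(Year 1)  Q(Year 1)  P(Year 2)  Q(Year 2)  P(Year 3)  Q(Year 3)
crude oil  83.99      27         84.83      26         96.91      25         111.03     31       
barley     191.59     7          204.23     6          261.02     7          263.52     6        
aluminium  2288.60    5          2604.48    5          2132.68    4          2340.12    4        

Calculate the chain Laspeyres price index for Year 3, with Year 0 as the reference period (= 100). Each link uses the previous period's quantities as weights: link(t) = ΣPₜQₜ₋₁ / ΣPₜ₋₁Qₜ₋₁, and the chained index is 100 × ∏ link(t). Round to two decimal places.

Link Year 0→Year 1:
ΣP(Year 1)Q(Year 0) = 84.83×27 + 204.23×7 + 2604.48×5 = 2290.41 + 1429.61 + 13022.4 = 16742.42
ΣP(Year 0)Q(Year 0) = 83.99×27 + 191.59×7 + 2288.60×5 = 2267.73 + 1341.13 + 11443 = 15051.86
link = 16742.42/15051.86 = 1.112316
Link Year 1→Year 2:
ΣP(Year 2)Q(Year 1) = 96.91×26 + 261.02×6 + 2132.68×5 = 2519.66 + 1566.12 + 10663.4 = 14749.18
ΣP(Year 1)Q(Year 1) = 84.83×26 + 204.23×6 + 2604.48×5 = 2205.58 + 1225.38 + 13022.4 = 16453.36
link = 14749.18/16453.36 = 0.896424
Link Year 2→Year 3:
ΣP(Year 3)Q(Year 2) = 111.03×25 + 263.52×7 + 2340.12×4 = 2775.75 + 1844.64 + 9360.48 = 13980.87
ΣP(Year 2)Q(Year 2) = 96.91×25 + 261.02×7 + 2132.68×4 = 2422.75 + 1827.14 + 8530.72 = 12780.61
link = 13980.87/12780.61 = 1.093913
Chained index = 100 × 1.112316 × 0.896424 × 1.093913 = 109.0747

109.07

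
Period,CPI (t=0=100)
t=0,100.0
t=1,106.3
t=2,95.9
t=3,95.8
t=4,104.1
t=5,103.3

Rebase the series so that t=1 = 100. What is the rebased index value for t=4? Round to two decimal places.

Rebased(t=4) = 104.1 / 106.3 × 100 = 97.9304

97.93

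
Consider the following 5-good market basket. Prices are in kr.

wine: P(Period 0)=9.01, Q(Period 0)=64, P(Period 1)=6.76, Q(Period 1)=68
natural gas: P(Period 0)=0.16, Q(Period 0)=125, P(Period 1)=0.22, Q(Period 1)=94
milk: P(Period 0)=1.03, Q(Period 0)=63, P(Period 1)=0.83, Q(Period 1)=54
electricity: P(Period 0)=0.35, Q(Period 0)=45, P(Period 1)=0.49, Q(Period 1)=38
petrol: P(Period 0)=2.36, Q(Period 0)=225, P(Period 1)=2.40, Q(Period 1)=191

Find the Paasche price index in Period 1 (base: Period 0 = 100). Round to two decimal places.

Paasche price index uses current-period quantities as weights.
ΣP(Period 1)·Q(Period 1) = 6.76×68 + 0.22×94 + 0.83×54 + 0.49×38 + 2.40×191 = 459.68 + 20.68 + 44.82 + 18.62 + 458.4 = 1002.2
ΣP(Period 0)·Q(Period 1) = 9.01×68 + 0.16×94 + 1.03×54 + 0.35×38 + 2.36×191 = 612.68 + 15.04 + 55.62 + 13.3 + 450.76 = 1147.4
Index = 1002.2 / 1147.4 × 100 = 87.3453

87.35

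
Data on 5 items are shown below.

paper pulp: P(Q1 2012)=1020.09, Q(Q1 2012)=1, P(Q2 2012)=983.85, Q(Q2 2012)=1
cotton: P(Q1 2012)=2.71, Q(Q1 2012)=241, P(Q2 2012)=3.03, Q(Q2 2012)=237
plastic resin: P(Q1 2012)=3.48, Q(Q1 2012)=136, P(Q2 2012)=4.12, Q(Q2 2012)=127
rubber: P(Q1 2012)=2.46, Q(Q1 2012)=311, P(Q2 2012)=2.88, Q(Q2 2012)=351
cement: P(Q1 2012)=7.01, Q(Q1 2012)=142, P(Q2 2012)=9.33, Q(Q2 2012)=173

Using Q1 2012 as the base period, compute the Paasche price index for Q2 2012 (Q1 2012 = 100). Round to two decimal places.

Paasche price index uses current-period quantities as weights.
ΣP(Q2 2012)·Q(Q2 2012) = 983.85×1 + 3.03×237 + 4.12×127 + 2.88×351 + 9.33×173 = 983.85 + 718.11 + 523.24 + 1010.88 + 1614.09 = 4850.17
ΣP(Q1 2012)·Q(Q2 2012) = 1020.09×1 + 2.71×237 + 3.48×127 + 2.46×351 + 7.01×173 = 1020.09 + 642.27 + 441.96 + 863.46 + 1212.73 = 4180.51
Index = 4850.17 / 4180.51 × 100 = 116.0186

116.02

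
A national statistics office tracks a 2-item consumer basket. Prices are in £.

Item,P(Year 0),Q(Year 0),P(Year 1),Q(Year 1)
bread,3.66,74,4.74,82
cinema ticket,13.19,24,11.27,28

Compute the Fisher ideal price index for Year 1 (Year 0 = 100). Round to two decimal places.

Laspeyres component (base-period weights):
ΣP(Year 1)Q(Year 0) = 4.74×74 + 11.27×24 = 350.76 + 270.48 = 621.24
ΣP(Year 0)Q(Year 0) = 3.66×74 + 13.19×24 = 270.84 + 316.56 = 587.4
L = 621.24 / 587.4 × 100 = 105.7610
Paasche component (current-period weights):
ΣP(Year 1)Q(Year 1) = 4.74×82 + 11.27×28 = 388.68 + 315.56 = 704.24
ΣP(Year 0)Q(Year 1) = 3.66×82 + 13.19×28 = 300.12 + 369.32 = 669.44
P = 704.24 / 669.44 × 100 = 105.1984
Fisher = √(L × P) = √(105.7610 × 105.1984) = 105.4793

105.48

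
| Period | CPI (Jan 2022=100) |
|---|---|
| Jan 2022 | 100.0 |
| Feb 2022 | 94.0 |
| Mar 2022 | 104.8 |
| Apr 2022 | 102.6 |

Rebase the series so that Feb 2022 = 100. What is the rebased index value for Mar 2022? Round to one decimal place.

Rebased(Mar 2022) = 104.8 / 94.0 × 100 = 111.4894

111.5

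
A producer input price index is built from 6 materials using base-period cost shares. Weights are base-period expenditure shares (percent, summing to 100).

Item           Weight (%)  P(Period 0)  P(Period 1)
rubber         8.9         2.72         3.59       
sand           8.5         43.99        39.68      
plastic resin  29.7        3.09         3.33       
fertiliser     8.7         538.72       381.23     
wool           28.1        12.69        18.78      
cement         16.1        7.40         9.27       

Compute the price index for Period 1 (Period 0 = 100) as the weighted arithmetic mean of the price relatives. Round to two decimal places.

119.33

rubber: 8.9 × (3.59/2.72) = 8.9 × 1.319853 = 11.7467
sand: 8.5 × (39.68/43.99) = 8.5 × 0.902023 = 7.6672
plastic resin: 29.7 × (3.33/3.09) = 29.7 × 1.077670 = 32.0068
fertiliser: 8.7 × (381.23/538.72) = 8.7 × 0.707659 = 6.1566
wool: 28.1 × (18.78/12.69) = 28.1 × 1.479905 = 41.5853
cement: 16.1 × (9.27/7.40) = 16.1 × 1.252703 = 20.1685
Index = Σ wᵢ·(p₁ᵢ/p₀ᵢ) = 11.7467 + 7.6672 + 32.0068 + 6.1566 + 41.5853 + 20.1685 = 119.3312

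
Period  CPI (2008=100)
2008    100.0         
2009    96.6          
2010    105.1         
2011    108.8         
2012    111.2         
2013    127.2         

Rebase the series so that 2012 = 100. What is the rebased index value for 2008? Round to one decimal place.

89.9

Rebased(2008) = 100.0 / 111.2 × 100 = 89.9281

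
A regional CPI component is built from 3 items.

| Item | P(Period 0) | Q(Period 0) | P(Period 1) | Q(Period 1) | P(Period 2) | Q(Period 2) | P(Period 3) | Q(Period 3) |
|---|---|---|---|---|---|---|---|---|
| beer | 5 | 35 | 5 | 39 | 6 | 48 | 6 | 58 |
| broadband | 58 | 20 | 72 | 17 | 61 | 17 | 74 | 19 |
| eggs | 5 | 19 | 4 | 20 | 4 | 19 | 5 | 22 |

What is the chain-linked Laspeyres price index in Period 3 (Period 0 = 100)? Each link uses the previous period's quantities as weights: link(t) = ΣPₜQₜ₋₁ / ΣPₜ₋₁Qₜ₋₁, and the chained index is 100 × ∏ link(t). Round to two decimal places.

Link Period 0→Period 1:
ΣP(Period 1)Q(Period 0) = 5×35 + 72×20 + 4×19 = 175 + 1440 + 76 = 1691
ΣP(Period 0)Q(Period 0) = 5×35 + 58×20 + 5×19 = 175 + 1160 + 95 = 1430
link = 1691/1430 = 1.182517
Link Period 1→Period 2:
ΣP(Period 2)Q(Period 1) = 6×39 + 61×17 + 4×20 = 234 + 1037 + 80 = 1351
ΣP(Period 1)Q(Period 1) = 5×39 + 72×17 + 4×20 = 195 + 1224 + 80 = 1499
link = 1351/1499 = 0.901268
Link Period 2→Period 3:
ΣP(Period 3)Q(Period 2) = 6×48 + 74×17 + 5×19 = 288 + 1258 + 95 = 1641
ΣP(Period 2)Q(Period 2) = 6×48 + 61×17 + 4×19 = 288 + 1037 + 76 = 1401
link = 1641/1401 = 1.171306
Chained index = 100 × 1.182517 × 0.901268 × 1.171306 = 124.8337

124.83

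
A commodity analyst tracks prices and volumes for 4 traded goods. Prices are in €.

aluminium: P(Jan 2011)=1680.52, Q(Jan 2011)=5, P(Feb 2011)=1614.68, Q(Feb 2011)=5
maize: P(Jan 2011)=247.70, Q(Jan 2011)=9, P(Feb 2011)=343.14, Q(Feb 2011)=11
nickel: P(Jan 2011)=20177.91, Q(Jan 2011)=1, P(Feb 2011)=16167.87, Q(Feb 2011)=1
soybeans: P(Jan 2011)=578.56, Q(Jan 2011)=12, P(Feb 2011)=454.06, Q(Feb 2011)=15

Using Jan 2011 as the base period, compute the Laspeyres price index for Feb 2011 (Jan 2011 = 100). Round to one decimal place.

Laspeyres price index uses base-period quantities as weights.
ΣP(Feb 2011)·Q(Jan 2011) = 1614.68×5 + 343.14×9 + 16167.87×1 + 454.06×12 = 8073.4 + 3088.26 + 16167.87 + 5448.72 = 32778.25
ΣP(Jan 2011)·Q(Jan 2011) = 1680.52×5 + 247.70×9 + 20177.91×1 + 578.56×12 = 8402.6 + 2229.3 + 20177.91 + 6942.72 = 37752.53
Index = 32778.25 / 37752.53 × 100 = 86.8240

86.8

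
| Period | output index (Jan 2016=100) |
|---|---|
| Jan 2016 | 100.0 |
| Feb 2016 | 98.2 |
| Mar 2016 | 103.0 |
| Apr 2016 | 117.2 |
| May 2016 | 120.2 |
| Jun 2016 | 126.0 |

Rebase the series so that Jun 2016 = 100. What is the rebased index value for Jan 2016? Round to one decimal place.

Rebased(Jan 2016) = 100.0 / 126.0 × 100 = 79.3651

79.4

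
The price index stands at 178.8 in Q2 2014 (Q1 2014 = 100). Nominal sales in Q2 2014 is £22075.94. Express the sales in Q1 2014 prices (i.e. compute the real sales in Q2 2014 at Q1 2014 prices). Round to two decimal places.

Real = Nominal ÷ (Index/100) = 22075.94 ÷ (178.8/100)
     = 22075.94 ÷ 1.788 = 12346.7226

12346.72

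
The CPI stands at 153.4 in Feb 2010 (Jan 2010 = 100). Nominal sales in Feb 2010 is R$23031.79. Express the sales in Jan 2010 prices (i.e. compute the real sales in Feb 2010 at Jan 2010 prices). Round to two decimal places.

Real = Nominal ÷ (Index/100) = 23031.79 ÷ (153.4/100)
     = 23031.79 ÷ 1.534 = 15014.2047

15014.20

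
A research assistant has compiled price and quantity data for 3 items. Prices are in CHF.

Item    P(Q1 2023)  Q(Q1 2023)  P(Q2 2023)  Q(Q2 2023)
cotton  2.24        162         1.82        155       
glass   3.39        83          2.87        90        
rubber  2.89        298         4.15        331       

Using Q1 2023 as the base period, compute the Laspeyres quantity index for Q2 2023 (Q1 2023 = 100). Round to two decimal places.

106.87

Laspeyres quantity index uses base-period prices as weights.
ΣP(Q1 2023)·Q(Q2 2023) = 2.24×155 + 3.39×90 + 2.89×331 = 347.2 + 305.1 + 956.59 = 1608.89
ΣP(Q1 2023)·Q(Q1 2023) = 2.24×162 + 3.39×83 + 2.89×298 = 362.88 + 281.37 + 861.22 = 1505.47
Index = 1608.89 / 1505.47 × 100 = 106.8696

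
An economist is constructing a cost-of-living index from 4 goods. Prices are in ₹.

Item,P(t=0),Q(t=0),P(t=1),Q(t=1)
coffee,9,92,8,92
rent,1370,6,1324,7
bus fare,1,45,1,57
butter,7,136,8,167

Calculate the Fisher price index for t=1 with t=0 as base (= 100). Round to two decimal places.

Laspeyres component (base-period weights):
ΣP(t=1)Q(t=0) = 8×92 + 1324×6 + 1×45 + 8×136 = 736 + 7944 + 45 + 1088 = 9813
ΣP(t=0)Q(t=0) = 9×92 + 1370×6 + 1×45 + 7×136 = 828 + 8220 + 45 + 952 = 10045
L = 9813 / 10045 × 100 = 97.6904
Paasche component (current-period weights):
ΣP(t=1)Q(t=1) = 8×92 + 1324×7 + 1×57 + 8×167 = 736 + 9268 + 57 + 1336 = 11397
ΣP(t=0)Q(t=1) = 9×92 + 1370×7 + 1×57 + 7×167 = 828 + 9590 + 57 + 1169 = 11644
P = 11397 / 11644 × 100 = 97.8787
Fisher = √(L × P) = √(97.6904 × 97.8787) = 97.7845

97.78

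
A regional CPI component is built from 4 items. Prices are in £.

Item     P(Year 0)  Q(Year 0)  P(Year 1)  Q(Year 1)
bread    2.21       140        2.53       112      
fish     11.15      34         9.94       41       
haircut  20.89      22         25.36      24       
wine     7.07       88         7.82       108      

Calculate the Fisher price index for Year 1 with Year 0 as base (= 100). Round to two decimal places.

Laspeyres component (base-period weights):
ΣP(Year 1)Q(Year 0) = 2.53×140 + 9.94×34 + 25.36×22 + 7.82×88 = 354.2 + 337.96 + 557.92 + 688.16 = 1938.24
ΣP(Year 0)Q(Year 0) = 2.21×140 + 11.15×34 + 20.89×22 + 7.07×88 = 309.4 + 379.1 + 459.58 + 622.16 = 1770.24
L = 1938.24 / 1770.24 × 100 = 109.4902
Paasche component (current-period weights):
ΣP(Year 1)Q(Year 1) = 2.53×112 + 9.94×41 + 25.36×24 + 7.82×108 = 283.36 + 407.54 + 608.64 + 844.56 = 2144.1
ΣP(Year 0)Q(Year 1) = 2.21×112 + 11.15×41 + 20.89×24 + 7.07×108 = 247.52 + 457.15 + 501.36 + 763.56 = 1969.59
P = 2144.1 / 1969.59 × 100 = 108.8602
Fisher = √(L × P) = √(109.4902 × 108.8602) = 109.1748

109.17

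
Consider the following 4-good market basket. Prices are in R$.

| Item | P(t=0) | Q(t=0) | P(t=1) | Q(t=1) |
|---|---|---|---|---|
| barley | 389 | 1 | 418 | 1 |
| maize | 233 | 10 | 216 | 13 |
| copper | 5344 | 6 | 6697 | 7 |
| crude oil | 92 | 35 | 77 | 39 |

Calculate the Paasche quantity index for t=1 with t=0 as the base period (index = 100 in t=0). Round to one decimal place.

Paasche quantity index uses current-period prices as weights.
ΣP(t=1)·Q(t=1) = 418×1 + 216×13 + 6697×7 + 77×39 = 418 + 2808 + 46879 + 3003 = 53108
ΣP(t=1)·Q(t=0) = 418×1 + 216×10 + 6697×6 + 77×35 = 418 + 2160 + 40182 + 2695 = 45455
Index = 53108 / 45455 × 100 = 116.8364

116.8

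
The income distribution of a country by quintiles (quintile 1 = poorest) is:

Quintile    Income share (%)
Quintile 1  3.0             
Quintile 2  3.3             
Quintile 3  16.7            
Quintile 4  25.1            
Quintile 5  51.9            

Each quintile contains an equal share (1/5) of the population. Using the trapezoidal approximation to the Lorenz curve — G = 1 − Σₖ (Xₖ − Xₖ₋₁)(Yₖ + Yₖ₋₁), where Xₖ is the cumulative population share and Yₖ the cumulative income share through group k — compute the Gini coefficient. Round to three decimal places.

Cumulative income shares Yₖ: 0.0300, 0.0630, 0.2300, 0.4810, 1.0000
Σ (Xₖ−Xₖ₋₁)(Yₖ+Yₖ₋₁) = (1/5)(0.0300+0.0000) + (1/5)(0.0630+0.0300) + (1/5)(0.2300+0.0630) + (1/5)(0.4810+0.2300) + (1/5)(1.0000+0.4810)
  = 0.0060 + 0.0186 + 0.0586 + 0.1422 + 0.2962 = 0.5216
G = 1 − 0.5216 = 0.4784

0.478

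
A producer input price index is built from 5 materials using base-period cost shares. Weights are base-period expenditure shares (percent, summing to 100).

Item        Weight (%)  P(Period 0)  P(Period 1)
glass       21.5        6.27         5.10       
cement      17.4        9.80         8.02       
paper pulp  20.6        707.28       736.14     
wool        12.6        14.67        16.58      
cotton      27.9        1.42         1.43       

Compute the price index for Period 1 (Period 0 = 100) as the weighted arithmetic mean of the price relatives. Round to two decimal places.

glass: 21.5 × (5.10/6.27) = 21.5 × 0.813397 = 17.4880
cement: 17.4 × (8.02/9.80) = 17.4 × 0.818367 = 14.2396
paper pulp: 20.6 × (736.14/707.28) = 20.6 × 1.040804 = 21.4406
wool: 12.6 × (16.58/14.67) = 12.6 × 1.130198 = 14.2405
cotton: 27.9 × (1.43/1.42) = 27.9 × 1.007042 = 28.0965
Index = Σ wᵢ·(p₁ᵢ/p₀ᵢ) = 17.4880 + 14.2396 + 21.4406 + 14.2405 + 28.0965 = 95.5052

95.51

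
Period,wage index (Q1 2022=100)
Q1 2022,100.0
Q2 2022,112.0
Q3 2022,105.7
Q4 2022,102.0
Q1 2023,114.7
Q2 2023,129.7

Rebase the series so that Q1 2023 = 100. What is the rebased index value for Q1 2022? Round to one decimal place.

87.2

Rebased(Q1 2022) = 100.0 / 114.7 × 100 = 87.1840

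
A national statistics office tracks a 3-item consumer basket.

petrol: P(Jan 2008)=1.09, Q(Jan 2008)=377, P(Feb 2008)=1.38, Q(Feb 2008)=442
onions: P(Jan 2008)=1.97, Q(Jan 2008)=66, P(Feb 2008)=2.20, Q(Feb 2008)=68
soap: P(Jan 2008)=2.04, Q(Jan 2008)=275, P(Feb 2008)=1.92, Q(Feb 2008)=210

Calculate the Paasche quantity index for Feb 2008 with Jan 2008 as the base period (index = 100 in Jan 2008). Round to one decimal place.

Paasche quantity index uses current-period prices as weights.
ΣP(Feb 2008)·Q(Feb 2008) = 1.38×442 + 2.20×68 + 1.92×210 = 609.96 + 149.6 + 403.2 = 1162.76
ΣP(Feb 2008)·Q(Jan 2008) = 1.38×377 + 2.20×66 + 1.92×275 = 520.26 + 145.2 + 528 = 1193.46
Index = 1162.76 / 1193.46 × 100 = 97.4276

97.4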